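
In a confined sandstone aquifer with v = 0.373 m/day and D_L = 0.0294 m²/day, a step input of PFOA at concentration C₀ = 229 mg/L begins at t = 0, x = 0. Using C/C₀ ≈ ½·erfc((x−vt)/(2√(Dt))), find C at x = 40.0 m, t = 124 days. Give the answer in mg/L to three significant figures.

227 mg/L

For a continuous step input, C/C₀ ≈ ½·erfc((x−vt)/(2√(Dt))).
vt = 0.373 × 124 = 46.252 m and 2√(Dt) = 2√(0.0294 × 124) = 3.819 m.
Argument (x−vt)/(2√(Dt)) = (40.0 − 46.252)/3.819 = -1.637; ½·erfc(-1.637) = 0.9897.
C = 229 × 0.9897 = 227 mg/L.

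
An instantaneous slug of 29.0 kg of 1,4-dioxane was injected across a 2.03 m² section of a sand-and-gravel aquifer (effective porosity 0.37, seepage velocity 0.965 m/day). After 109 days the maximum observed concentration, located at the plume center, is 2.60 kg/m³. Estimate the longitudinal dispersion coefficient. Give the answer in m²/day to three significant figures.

0.161 m²/day

At the plume center C_max = M/(n_e·A·√(4πDt)), so D = M²/(4πt·(n_e·A·C_max)²).
n_e·A·C_max = 0.37 × 2.03 × 2.60 = 1.953 kg/m.
D = 29.0²/(4π × 109 × 1.953²) = 0.161 m²/day.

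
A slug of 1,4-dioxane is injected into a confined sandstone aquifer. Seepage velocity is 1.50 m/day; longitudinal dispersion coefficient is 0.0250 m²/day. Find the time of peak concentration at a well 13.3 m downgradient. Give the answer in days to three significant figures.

For the 1D instantaneous-source solution, setting ∂C/∂t = 0 at fixed x gives v²t² + 2Dt − x² = 0, so t = (√(D² + v²x²) − D)/v².
√(D² + v²x²) = √(0.0250² + 1.50² × 13.3²) = 19.95; v² = 2.25.
t = (19.95 − 0.0250)/2.25 = 8.86 days (vs. the pure-advection estimate x/v = 8.87 d).

8.86 days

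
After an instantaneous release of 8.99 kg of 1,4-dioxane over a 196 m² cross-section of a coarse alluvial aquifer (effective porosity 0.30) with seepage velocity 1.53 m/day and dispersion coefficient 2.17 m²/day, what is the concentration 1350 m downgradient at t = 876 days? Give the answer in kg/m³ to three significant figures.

0.000977 kg/m³

For an instantaneous plane source, C(x,t) = M/(n_e·A·√(4πDt)) · exp(−(x−vt)²/(4Dt)), with n_e·A the pore (flow) area.
Plume center vt = 1.53 × 876 = 1340.28 m, so the well at 1350 m is 9.72 m downgradient of the peak.
√(4πDt) = 154.6 m, giving peak height M/(n_e·A·√(4πDt)) = 8.99/(0.30 × 196 × 154.6) = 0.0009889 kg/m³.
(x−vt)²/(4Dt) = (9.72)²/(4 × 2.17 × 876) = 0.01243; exp(−0.01243) = 0.9876.
C = 0.0009889 × 0.9876 = 0.000977 kg/m³.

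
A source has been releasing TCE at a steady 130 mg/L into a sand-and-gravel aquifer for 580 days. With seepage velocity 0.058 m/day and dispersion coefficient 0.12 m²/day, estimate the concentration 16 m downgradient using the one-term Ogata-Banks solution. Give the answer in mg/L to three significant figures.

For a continuous step input, C/C₀ ≈ ½·erfc((x−vt)/(2√(Dt))).
vt = 0.058 × 580 = 33.64 m and 2√(Dt) = 2√(0.12 × 580) = 16.69 m.
Argument (x−vt)/(2√(Dt)) = (16 − 33.64)/16.69 = -1.057; ½·erfc(-1.057) = 0.9325.
C = 130 × 0.9325 = 121 mg/L.

121 mg/L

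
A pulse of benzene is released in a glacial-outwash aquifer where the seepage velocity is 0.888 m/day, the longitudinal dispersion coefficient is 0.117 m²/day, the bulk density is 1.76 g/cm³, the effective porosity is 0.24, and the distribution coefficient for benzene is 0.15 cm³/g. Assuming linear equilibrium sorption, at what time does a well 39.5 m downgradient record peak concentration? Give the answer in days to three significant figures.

93.1 days

Retardation factor R = 1 + ρ_b·K_d/n = 1 + 1.76 × 0.15/0.24 = 2.100.
Sorption retards both mechanisms: v_R = v/R = 0.4229 m/day, D_R = D/R = 0.05571 m²/day.
Peak time from v_R²t² + 2D_R t − x² = 0: t = (√(D_R² + v_R²x²) − D_R)/v_R².
√(D_R² + v_R²x²) = √(0.05571² + 0.4229² × 39.5²) = 16.70; v_R² = 0.1788.
t = (16.70 − 0.05571)/0.1788 = 93.1 days.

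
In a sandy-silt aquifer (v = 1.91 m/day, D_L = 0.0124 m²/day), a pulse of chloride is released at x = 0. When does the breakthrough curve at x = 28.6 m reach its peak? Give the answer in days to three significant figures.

For the 1D instantaneous-source solution, setting ∂C/∂t = 0 at fixed x gives v²t² + 2Dt − x² = 0, so t = (√(D² + v²x²) − D)/v².
√(D² + v²x²) = √(0.0124² + 1.91² × 28.6²) = 54.63; v² = 3.6481.
t = (54.63 − 0.0124)/3.6481 = 15.0 days (vs. the pure-advection estimate x/v = 15.0 d).

15.0 days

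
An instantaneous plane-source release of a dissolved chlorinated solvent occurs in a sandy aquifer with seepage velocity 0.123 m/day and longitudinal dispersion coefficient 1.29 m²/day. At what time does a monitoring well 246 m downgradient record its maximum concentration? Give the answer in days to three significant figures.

1920 days

For the 1D instantaneous-source solution, setting ∂C/∂t = 0 at fixed x gives v²t² + 2Dt − x² = 0, so t = (√(D² + v²x²) − D)/v².
√(D² + v²x²) = √(1.29² + 0.123² × 246²) = 30.29; v² = 0.015129.
t = (30.29 − 1.29)/0.015129 = 1920 days (vs. the pure-advection estimate x/v = 2000 d).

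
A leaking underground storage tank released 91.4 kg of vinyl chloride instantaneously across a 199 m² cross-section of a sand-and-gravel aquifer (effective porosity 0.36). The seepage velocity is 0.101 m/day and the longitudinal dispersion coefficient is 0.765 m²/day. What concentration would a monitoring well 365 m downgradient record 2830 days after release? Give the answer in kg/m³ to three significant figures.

For an instantaneous plane source, C(x,t) = M/(n_e·A·√(4πDt)) · exp(−(x−vt)²/(4Dt)), with n_e·A the pore (flow) area.
Plume center vt = 0.101 × 2830 = 285.83 m, so the well at 365 m is 79.17 m downgradient of the peak.
√(4πDt) = 164.9 m, giving peak height M/(n_e·A·√(4πDt)) = 91.4/(0.36 × 199 × 164.9) = 0.007737 kg/m³.
(x−vt)²/(4Dt) = (79.17)²/(4 × 0.765 × 2830) = 0.7238; exp(−0.7238) = 0.4849.
C = 0.007737 × 0.4849 = 0.00375 kg/m³.

0.00375 kg/m³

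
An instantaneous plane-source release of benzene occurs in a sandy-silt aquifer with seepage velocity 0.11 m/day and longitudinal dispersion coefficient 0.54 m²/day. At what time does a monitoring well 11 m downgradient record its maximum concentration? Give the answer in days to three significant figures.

64.9 days

For the 1D instantaneous-source solution, setting ∂C/∂t = 0 at fixed x gives v²t² + 2Dt − x² = 0, so t = (√(D² + v²x²) − D)/v².
√(D² + v²x²) = √(0.54² + 0.11² × 11²) = 1.325; v² = 0.0121.
t = (1.325 − 0.54)/0.0121 = 64.9 days (vs. the pure-advection estimate x/v = 100 d).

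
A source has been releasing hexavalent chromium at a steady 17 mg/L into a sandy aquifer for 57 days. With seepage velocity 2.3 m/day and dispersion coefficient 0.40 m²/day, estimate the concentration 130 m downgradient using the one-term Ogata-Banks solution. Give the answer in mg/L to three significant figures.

9.60 mg/L

For a continuous step input, C/C₀ ≈ ½·erfc((x−vt)/(2√(Dt))).
vt = 2.3 × 57 = 131.1 m and 2√(Dt) = 2√(0.40 × 57) = 9.550 m.
Argument (x−vt)/(2√(Dt)) = (130 − 131.1)/9.550 = -0.1152; ½·erfc(-0.1152) = 0.5647.
C = 17 × 0.5647 = 9.60 mg/L.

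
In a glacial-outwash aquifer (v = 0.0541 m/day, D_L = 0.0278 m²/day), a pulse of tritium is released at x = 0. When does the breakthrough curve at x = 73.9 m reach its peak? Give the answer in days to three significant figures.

1360 days

For the 1D instantaneous-source solution, setting ∂C/∂t = 0 at fixed x gives v²t² + 2Dt − x² = 0, so t = (√(D² + v²x²) − D)/v².
√(D² + v²x²) = √(0.0278² + 0.0541² × 73.9²) = 3.998; v² = 0.00292681.
t = (3.998 − 0.0278)/0.00292681 = 1360 days (vs. the pure-advection estimate x/v = 1370 d).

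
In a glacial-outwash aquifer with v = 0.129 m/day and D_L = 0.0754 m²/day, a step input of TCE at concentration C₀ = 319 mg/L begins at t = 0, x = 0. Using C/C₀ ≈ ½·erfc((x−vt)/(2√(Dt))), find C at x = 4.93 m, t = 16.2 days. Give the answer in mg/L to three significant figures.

For a continuous step input, C/C₀ ≈ ½·erfc((x−vt)/(2√(Dt))).
vt = 0.129 × 16.2 = 2.0898 m and 2√(Dt) = 2√(0.0754 × 16.2) = 2.210 m.
Argument (x−vt)/(2√(Dt)) = (4.93 − 2.0898)/2.210 = 1.285; ½·erfc(1.285) = 0.03459.
C = 319 × 0.03459 = 11.0 mg/L.

11.0 mg/L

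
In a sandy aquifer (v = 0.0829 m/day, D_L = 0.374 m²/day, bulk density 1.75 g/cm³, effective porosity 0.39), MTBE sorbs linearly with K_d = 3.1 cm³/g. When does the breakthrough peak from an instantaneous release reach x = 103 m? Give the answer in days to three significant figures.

17700 days

Retardation factor R = 1 + ρ_b·K_d/n = 1 + 1.75 × 3.1/0.39 = 14.91.
Sorption retards both mechanisms: v_R = v/R = 0.005560 m/day, D_R = D/R = 0.02508 m²/day.
Peak time from v_R²t² + 2D_R t − x² = 0: t = (√(D_R² + v_R²x²) − D_R)/v_R².
√(D_R² + v_R²x²) = √(0.02508² + 0.005560² × 103²) = 0.5732; v_R² = 3.091e-05.
t = (0.5732 − 0.02508)/3.091e-05 = 17700 days.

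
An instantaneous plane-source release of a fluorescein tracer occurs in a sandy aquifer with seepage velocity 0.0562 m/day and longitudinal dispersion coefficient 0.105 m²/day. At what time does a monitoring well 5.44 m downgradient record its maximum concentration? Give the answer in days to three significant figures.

For the 1D instantaneous-source solution, setting ∂C/∂t = 0 at fixed x gives v²t² + 2Dt − x² = 0, so t = (√(D² + v²x²) − D)/v².
√(D² + v²x²) = √(0.105² + 0.0562² × 5.44²) = 0.3233; v² = 0.00315844.
t = (0.3233 − 0.105)/0.00315844 = 69.1 days (vs. the pure-advection estimate x/v = 96.8 d).

69.1 days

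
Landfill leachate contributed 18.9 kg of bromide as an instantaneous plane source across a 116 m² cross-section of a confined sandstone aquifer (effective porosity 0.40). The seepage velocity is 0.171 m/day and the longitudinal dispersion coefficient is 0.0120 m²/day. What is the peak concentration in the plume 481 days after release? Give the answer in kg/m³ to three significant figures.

The peak of an instantaneous 1D plume sits at x = vt; there the Gaussian factor is 1 and C_max = M/(n_e·A·√(4πDt)), where n_e·A is the pore area the mass is dissolved in.
√(4πDt) = √(4π × 0.0120 × 481) = 8.517 m, so C_max = 18.9/(0.40 × 116 × 8.517) = 0.0478 kg/m³.

0.0478 kg/m³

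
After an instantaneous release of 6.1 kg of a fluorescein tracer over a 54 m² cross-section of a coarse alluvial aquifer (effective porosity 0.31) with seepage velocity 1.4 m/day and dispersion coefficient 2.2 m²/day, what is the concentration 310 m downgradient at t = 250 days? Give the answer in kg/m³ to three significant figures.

For an instantaneous plane source, C(x,t) = M/(n_e·A·√(4πDt)) · exp(−(x−vt)²/(4Dt)), with n_e·A the pore (flow) area.
Plume center vt = 1.4 × 250 = 350 m, so the well at 310 m is 40 m upgradient of the peak.
√(4πDt) = 83.14 m, giving peak height M/(n_e·A·√(4πDt)) = 6.1/(0.31 × 54 × 83.14) = 0.004383 kg/m³.
(x−vt)²/(4Dt) = (-40)²/(4 × 2.2 × 250) = 0.7273; exp(−0.7273) = 0.4832.
C = 0.004383 × 0.4832 = 0.00212 kg/m³.

0.00212 kg/m³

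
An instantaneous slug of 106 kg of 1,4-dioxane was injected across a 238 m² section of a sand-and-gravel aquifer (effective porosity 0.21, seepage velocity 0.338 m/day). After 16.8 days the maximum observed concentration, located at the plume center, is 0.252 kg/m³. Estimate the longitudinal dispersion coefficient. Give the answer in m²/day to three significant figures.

0.336 m²/day

At the plume center C_max = M/(n_e·A·√(4πDt)), so D = M²/(4πt·(n_e·A·C_max)²).
n_e·A·C_max = 0.21 × 238 × 0.252 = 12.59 kg/m.
D = 106²/(4π × 16.8 × 12.59²) = 0.336 m²/day.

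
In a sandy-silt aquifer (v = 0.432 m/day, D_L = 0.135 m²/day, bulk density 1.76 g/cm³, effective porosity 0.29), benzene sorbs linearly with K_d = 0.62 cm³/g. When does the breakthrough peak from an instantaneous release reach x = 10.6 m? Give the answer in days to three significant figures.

Retardation factor R = 1 + ρ_b·K_d/n = 1 + 1.76 × 0.62/0.29 = 4.763.
Sorption retards both mechanisms: v_R = v/R = 0.09070 m/day, D_R = D/R = 0.02834 m²/day.
Peak time from v_R²t² + 2D_R t − x² = 0: t = (√(D_R² + v_R²x²) − D_R)/v_R².
√(D_R² + v_R²x²) = √(0.02834² + 0.09070² × 10.6²) = 0.9618; v_R² = 0.008226.
t = (0.9618 − 0.02834)/0.008226 = 113 days.

113 days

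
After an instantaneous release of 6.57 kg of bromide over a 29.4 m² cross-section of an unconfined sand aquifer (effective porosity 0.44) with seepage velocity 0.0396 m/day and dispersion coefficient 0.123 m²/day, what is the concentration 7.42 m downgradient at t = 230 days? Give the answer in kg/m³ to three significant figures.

0.0263 kg/m³

For an instantaneous plane source, C(x,t) = M/(n_e·A·√(4πDt)) · exp(−(x−vt)²/(4Dt)), with n_e·A the pore (flow) area.
Plume center vt = 0.0396 × 230 = 9.108 m, so the well at 7.42 m is 1.688 m upgradient of the peak.
√(4πDt) = 18.85 m, giving peak height M/(n_e·A·√(4πDt)) = 6.57/(0.44 × 29.4 × 18.85) = 0.02694 kg/m³.
(x−vt)²/(4Dt) = (-1.688)²/(4 × 0.123 × 230) = 0.02518; exp(−0.02518) = 0.9751.
C = 0.02694 × 0.9751 = 0.0263 kg/m³.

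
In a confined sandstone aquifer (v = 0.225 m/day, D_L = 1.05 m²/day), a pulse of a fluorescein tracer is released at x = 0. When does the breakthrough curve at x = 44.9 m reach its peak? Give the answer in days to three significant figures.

180 days

For the 1D instantaneous-source solution, setting ∂C/∂t = 0 at fixed x gives v²t² + 2Dt − x² = 0, so t = (√(D² + v²x²) − D)/v².
√(D² + v²x²) = √(1.05² + 0.225² × 44.9²) = 10.16; v² = 0.050625.
t = (10.16 − 1.05)/0.050625 = 180 days (vs. the pure-advection estimate x/v = 200 d).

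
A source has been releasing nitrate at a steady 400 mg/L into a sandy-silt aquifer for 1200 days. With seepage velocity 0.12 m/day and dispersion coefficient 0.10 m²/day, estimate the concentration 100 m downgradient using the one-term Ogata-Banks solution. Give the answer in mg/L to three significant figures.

399 mg/L

For a continuous step input, C/C₀ ≈ ½·erfc((x−vt)/(2√(Dt))).
vt = 0.12 × 1200 = 144 m and 2√(Dt) = 2√(0.10 × 1200) = 21.91 m.
Argument (x−vt)/(2√(Dt)) = (100 − 144)/21.91 = -2.008; ½·erfc(-2.008) = 0.9977.
C = 400 × 0.9977 = 399 mg/L.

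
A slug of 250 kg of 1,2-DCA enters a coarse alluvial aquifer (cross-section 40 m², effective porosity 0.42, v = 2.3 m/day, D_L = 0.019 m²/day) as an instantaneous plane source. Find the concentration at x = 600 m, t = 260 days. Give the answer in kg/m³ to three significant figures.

For an instantaneous plane source, C(x,t) = M/(n_e·A·√(4πDt)) · exp(−(x−vt)²/(4Dt)), with n_e·A the pore (flow) area.
Plume center vt = 2.3 × 260 = 598 m, so the well at 600 m is 2 m downgradient of the peak.
√(4πDt) = 7.879 m, giving peak height M/(n_e·A·√(4πDt)) = 250/(0.42 × 40 × 7.879) = 1.889 kg/m³.
(x−vt)²/(4Dt) = (2)²/(4 × 0.019 × 260) = 0.2024; exp(−0.2024) = 0.8168.
C = 1.889 × 0.8168 = 1.54 kg/m³.

1.54 kg/m³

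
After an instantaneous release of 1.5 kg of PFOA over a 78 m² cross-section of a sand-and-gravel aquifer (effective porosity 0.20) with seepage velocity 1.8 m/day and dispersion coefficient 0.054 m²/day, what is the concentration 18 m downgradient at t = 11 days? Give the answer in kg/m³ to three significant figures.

0.00900 kg/m³

For an instantaneous plane source, C(x,t) = M/(n_e·A·√(4πDt)) · exp(−(x−vt)²/(4Dt)), with n_e·A the pore (flow) area.
Plume center vt = 1.8 × 11 = 19.8 m, so the well at 18 m is 1.8 m upgradient of the peak.
√(4πDt) = 2.732 m, giving peak height M/(n_e·A·√(4πDt)) = 1.5/(0.20 × 78 × 2.732) = 0.03520 kg/m³.
(x−vt)²/(4Dt) = (-1.8)²/(4 × 0.054 × 11) = 1.364; exp(−1.364) = 0.2556.
C = 0.03520 × 0.2556 = 0.00900 kg/m³.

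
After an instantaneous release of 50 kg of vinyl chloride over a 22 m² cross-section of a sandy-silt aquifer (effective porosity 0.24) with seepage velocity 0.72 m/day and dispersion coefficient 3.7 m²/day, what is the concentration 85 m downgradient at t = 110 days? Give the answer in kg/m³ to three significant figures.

For an instantaneous plane source, C(x,t) = M/(n_e·A·√(4πDt)) · exp(−(x−vt)²/(4Dt)), with n_e·A the pore (flow) area.
Plume center vt = 0.72 × 110 = 79.2 m, so the well at 85 m is 5.8 m downgradient of the peak.
√(4πDt) = 71.52 m, giving peak height M/(n_e·A·√(4πDt)) = 50/(0.24 × 22 × 71.52) = 0.1324 kg/m³.
(x−vt)²/(4Dt) = (5.8)²/(4 × 3.7 × 110) = 0.02066; exp(−0.02066) = 0.9796.
C = 0.1324 × 0.9796 = 0.130 kg/m³.

0.130 kg/m³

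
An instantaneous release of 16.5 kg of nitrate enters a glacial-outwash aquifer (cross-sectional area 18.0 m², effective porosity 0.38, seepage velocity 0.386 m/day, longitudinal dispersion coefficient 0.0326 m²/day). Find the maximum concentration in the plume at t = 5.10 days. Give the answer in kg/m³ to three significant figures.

1.67 kg/m³

The peak of an instantaneous 1D plume sits at x = vt; there the Gaussian factor is 1 and C_max = M/(n_e·A·√(4πDt)), where n_e·A is the pore area the mass is dissolved in.
√(4πDt) = √(4π × 0.0326 × 5.10) = 1.445 m, so C_max = 16.5/(0.38 × 18.0 × 1.445) = 1.67 kg/m³.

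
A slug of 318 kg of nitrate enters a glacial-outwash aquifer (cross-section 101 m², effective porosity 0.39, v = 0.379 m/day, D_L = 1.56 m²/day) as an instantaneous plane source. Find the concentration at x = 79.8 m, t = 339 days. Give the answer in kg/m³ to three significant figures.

0.0323 kg/m³

For an instantaneous plane source, C(x,t) = M/(n_e·A·√(4πDt)) · exp(−(x−vt)²/(4Dt)), with n_e·A the pore (flow) area.
Plume center vt = 0.379 × 339 = 128.481 m, so the well at 79.8 m is 48.681 m upgradient of the peak.
√(4πDt) = 81.52 m, giving peak height M/(n_e·A·√(4πDt)) = 318/(0.39 × 101 × 81.52) = 0.09903 kg/m³.
(x−vt)²/(4Dt) = (-48.681)²/(4 × 1.56 × 339) = 1.120; exp(−1.120) = 0.3263.
C = 0.09903 × 0.3263 = 0.0323 kg/m³.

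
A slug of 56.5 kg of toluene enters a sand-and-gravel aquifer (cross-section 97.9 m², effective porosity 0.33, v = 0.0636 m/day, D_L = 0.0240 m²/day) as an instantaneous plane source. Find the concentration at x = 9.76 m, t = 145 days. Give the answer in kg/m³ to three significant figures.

0.259 kg/m³

For an instantaneous plane source, C(x,t) = M/(n_e·A·√(4πDt)) · exp(−(x−vt)²/(4Dt)), with n_e·A the pore (flow) area.
Plume center vt = 0.0636 × 145 = 9.222 m, so the well at 9.76 m is 0.538 m downgradient of the peak.
√(4πDt) = 6.613 m, giving peak height M/(n_e·A·√(4πDt)) = 56.5/(0.33 × 97.9 × 6.613) = 0.2645 kg/m³.
(x−vt)²/(4Dt) = (0.538)²/(4 × 0.0240 × 145) = 0.02079; exp(−0.02079) = 0.9794.
C = 0.2645 × 0.9794 = 0.259 kg/m³.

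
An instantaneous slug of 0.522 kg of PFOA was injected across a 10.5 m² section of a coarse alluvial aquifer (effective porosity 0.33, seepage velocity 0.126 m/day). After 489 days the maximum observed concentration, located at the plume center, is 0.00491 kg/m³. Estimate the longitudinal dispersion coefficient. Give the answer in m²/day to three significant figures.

At the plume center C_max = M/(n_e·A·√(4πDt)), so D = M²/(4πt·(n_e·A·C_max)²).
n_e·A·C_max = 0.33 × 10.5 × 0.00491 = 0.01701 kg/m.
D = 0.522²/(4π × 489 × 0.01701²) = 0.153 m²/day.

0.153 m²/day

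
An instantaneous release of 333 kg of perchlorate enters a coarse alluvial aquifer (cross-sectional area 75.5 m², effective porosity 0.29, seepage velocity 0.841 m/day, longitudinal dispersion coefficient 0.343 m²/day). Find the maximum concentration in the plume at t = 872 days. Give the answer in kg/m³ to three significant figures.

0.248 kg/m³

The peak of an instantaneous 1D plume sits at x = vt; there the Gaussian factor is 1 and C_max = M/(n_e·A·√(4πDt)), where n_e·A is the pore area the mass is dissolved in.
√(4πDt) = √(4π × 0.343 × 872) = 61.31 m, so C_max = 333/(0.29 × 75.5 × 61.31) = 0.248 kg/m³.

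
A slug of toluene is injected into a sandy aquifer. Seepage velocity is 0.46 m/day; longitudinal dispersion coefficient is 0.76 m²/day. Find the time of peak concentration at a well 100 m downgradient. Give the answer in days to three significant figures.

214 days

For the 1D instantaneous-source solution, setting ∂C/∂t = 0 at fixed x gives v²t² + 2Dt − x² = 0, so t = (√(D² + v²x²) − D)/v².
√(D² + v²x²) = √(0.76² + 0.46² × 100²) = 46.01; v² = 0.2116.
t = (46.01 − 0.76)/0.2116 = 214 days (vs. the pure-advection estimate x/v = 217 d).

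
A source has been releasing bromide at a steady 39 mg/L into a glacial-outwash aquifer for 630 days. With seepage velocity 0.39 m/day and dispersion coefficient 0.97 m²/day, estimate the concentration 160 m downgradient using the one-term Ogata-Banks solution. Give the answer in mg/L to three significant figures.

38.7 mg/L

For a continuous step input, C/C₀ ≈ ½·erfc((x−vt)/(2√(Dt))).
vt = 0.39 × 630 = 245.7 m and 2√(Dt) = 2√(0.97 × 630) = 49.44 m.
Argument (x−vt)/(2√(Dt)) = (160 − 245.7)/49.44 = -1.733; ½·erfc(-1.733) = 0.9929.
C = 39 × 0.9929 = 38.7 mg/L.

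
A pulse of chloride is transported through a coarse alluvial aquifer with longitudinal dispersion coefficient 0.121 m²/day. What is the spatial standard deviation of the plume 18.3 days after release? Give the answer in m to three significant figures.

Dispersive spreading gives a Gaussian with σ² = 2Dt; advection only shifts the center.
σ = √(2 × 0.121 × 18.3) = 2.10 m.

2.10 m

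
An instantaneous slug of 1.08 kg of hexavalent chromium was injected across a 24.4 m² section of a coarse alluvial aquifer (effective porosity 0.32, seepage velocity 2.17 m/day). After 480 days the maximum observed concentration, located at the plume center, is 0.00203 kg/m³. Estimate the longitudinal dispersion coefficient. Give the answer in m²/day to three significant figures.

0.770 m²/day

At the plume center C_max = M/(n_e·A·√(4πDt)), so D = M²/(4πt·(n_e·A·C_max)²).
n_e·A·C_max = 0.32 × 24.4 × 0.00203 = 0.01585 kg/m.
D = 1.08²/(4π × 480 × 0.01585²) = 0.770 m²/day.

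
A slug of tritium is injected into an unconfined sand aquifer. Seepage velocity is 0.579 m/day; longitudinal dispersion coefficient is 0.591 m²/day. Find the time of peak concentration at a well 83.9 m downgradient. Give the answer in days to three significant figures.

For the 1D instantaneous-source solution, setting ∂C/∂t = 0 at fixed x gives v²t² + 2Dt − x² = 0, so t = (√(D² + v²x²) − D)/v².
√(D² + v²x²) = √(0.591² + 0.579² × 83.9²) = 48.58; v² = 0.335241.
t = (48.58 − 0.591)/0.335241 = 143 days (vs. the pure-advection estimate x/v = 145 d).

143 days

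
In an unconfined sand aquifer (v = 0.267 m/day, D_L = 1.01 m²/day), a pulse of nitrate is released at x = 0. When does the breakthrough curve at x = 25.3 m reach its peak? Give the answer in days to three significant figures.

For the 1D instantaneous-source solution, setting ∂C/∂t = 0 at fixed x gives v²t² + 2Dt − x² = 0, so t = (√(D² + v²x²) − D)/v².
√(D² + v²x²) = √(1.01² + 0.267² × 25.3²) = 6.830; v² = 0.071289.
t = (6.830 − 1.01)/0.071289 = 81.6 days (vs. the pure-advection estimate x/v = 94.8 d).

81.6 days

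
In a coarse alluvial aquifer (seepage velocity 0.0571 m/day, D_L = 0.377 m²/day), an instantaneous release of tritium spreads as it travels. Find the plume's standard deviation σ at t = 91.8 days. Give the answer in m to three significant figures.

8.32 m

Dispersive spreading gives a Gaussian with σ² = 2Dt; advection only shifts the center.
σ = √(2 × 0.377 × 91.8) = 8.32 m.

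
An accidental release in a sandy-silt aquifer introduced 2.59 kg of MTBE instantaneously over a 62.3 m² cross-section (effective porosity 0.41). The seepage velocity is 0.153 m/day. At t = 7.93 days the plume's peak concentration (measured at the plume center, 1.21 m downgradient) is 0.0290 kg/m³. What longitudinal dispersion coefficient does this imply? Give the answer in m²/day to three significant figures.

At the plume center C_max = M/(n_e·A·√(4πDt)), so D = M²/(4πt·(n_e·A·C_max)²).
n_e·A·C_max = 0.41 × 62.3 × 0.0290 = 0.7407 kg/m.
D = 2.59²/(4π × 7.93 × 0.7407²) = 0.123 m²/day.

0.123 m²/day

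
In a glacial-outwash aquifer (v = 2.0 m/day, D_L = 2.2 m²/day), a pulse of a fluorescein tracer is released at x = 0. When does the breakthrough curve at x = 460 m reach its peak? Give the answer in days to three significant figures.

229 days

For the 1D instantaneous-source solution, setting ∂C/∂t = 0 at fixed x gives v²t² + 2Dt − x² = 0, so t = (√(D² + v²x²) − D)/v².
√(D² + v²x²) = √(2.2² + 2.0² × 460²) = 920.0; v² = 4.
t = (920.0 − 2.2)/4 = 229 days (vs. the pure-advection estimate x/v = 230 d).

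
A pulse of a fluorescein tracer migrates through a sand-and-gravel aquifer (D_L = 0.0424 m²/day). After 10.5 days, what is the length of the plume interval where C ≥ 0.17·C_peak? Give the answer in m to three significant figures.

The plume is Gaussian with σ = √(2Dt) = √(2 × 0.0424 × 10.5) = 0.9436 m.
C/C_peak = exp(−Δx²/(2σ²)) = 0.17 ⇒ Δx = σ·√(−2 ln 0.17) = 0.9436 × 1.883 = 1.777 m.
Width = 2Δx = 3.55 m.

3.55 m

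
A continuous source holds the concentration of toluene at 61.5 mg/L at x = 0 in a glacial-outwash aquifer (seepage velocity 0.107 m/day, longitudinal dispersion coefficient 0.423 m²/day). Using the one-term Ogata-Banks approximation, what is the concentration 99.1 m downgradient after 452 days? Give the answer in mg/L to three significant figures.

0.291 mg/L

For a continuous step input, C/C₀ ≈ ½·erfc((x−vt)/(2√(Dt))).
vt = 0.107 × 452 = 48.364 m and 2√(Dt) = 2√(0.423 × 452) = 27.65 m.
Argument (x−vt)/(2√(Dt)) = (99.1 − 48.364)/27.65 = 1.835; ½·erfc(1.835) = 0.004728.
C = 61.5 × 0.004728 = 0.291 mg/L.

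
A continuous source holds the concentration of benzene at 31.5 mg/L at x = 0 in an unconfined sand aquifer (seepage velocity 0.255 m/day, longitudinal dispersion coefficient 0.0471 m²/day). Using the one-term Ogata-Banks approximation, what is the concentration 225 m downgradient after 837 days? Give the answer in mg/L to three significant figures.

For a continuous step input, C/C₀ ≈ ½·erfc((x−vt)/(2√(Dt))).
vt = 0.255 × 837 = 213.435 m and 2√(Dt) = 2√(0.0471 × 837) = 12.56 m.
Argument (x−vt)/(2√(Dt)) = (225 − 213.435)/12.56 = 0.9208; ½·erfc(0.9208) = 0.09642.
C = 31.5 × 0.09642 = 3.04 mg/L.

3.04 mg/L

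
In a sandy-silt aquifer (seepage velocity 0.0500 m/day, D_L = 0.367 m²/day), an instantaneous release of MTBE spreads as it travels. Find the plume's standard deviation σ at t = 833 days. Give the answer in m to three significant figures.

24.7 m

Dispersive spreading gives a Gaussian with σ² = 2Dt; advection only shifts the center.
σ = √(2 × 0.367 × 833) = 24.7 m.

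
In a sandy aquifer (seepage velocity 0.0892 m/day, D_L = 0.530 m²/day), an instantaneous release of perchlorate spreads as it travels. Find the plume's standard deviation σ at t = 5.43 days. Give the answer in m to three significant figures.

Dispersive spreading gives a Gaussian with σ² = 2Dt; advection only shifts the center.
σ = √(2 × 0.530 × 5.43) = 2.40 m.

2.40 m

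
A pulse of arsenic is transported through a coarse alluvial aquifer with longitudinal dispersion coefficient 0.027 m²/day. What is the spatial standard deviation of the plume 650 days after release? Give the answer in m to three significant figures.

Dispersive spreading gives a Gaussian with σ² = 2Dt; advection only shifts the center.
σ = √(2 × 0.027 × 650) = 5.92 m.

5.92 m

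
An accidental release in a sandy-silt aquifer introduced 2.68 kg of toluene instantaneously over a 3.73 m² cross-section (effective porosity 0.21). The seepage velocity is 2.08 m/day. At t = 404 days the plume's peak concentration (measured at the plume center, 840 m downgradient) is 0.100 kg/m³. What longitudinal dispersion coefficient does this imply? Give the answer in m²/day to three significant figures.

At the plume center C_max = M/(n_e·A·√(4πDt)), so D = M²/(4πt·(n_e·A·C_max)²).
n_e·A·C_max = 0.21 × 3.73 × 0.100 = 0.07833 kg/m.
D = 2.68²/(4π × 404 × 0.07833²) = 0.231 m²/day.

0.231 m²/day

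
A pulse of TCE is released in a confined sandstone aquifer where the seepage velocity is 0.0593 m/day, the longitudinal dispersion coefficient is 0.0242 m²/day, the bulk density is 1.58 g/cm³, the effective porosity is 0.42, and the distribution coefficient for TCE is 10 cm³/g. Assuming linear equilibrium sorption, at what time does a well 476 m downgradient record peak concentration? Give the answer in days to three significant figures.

Retardation factor R = 1 + ρ_b·K_d/n = 1 + 1.58 × 10/0.42 = 38.62.
Sorption retards both mechanisms: v_R = v/R = 0.001535 m/day, D_R = D/R = 0.0006266 m²/day.
Peak time from v_R²t² + 2D_R t − x² = 0: t = (√(D_R² + v_R²x²) − D_R)/v_R².
√(D_R² + v_R²x²) = √(0.0006266² + 0.001535² × 476²) = 0.7307; v_R² = 2.356e-06.
t = (0.7307 − 0.0006266)/2.356e-06 = 310000 days.

310000 days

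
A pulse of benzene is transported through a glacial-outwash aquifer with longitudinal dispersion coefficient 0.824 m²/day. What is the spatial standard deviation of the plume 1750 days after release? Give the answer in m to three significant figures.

Dispersive spreading gives a Gaussian with σ² = 2Dt; advection only shifts the center.
σ = √(2 × 0.824 × 1750) = 53.7 m.

53.7 m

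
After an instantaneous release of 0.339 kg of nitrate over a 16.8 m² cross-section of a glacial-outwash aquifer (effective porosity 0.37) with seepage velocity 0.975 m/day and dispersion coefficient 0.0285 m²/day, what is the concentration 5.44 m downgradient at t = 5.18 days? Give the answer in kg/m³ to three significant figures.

For an instantaneous plane source, C(x,t) = M/(n_e·A·√(4πDt)) · exp(−(x−vt)²/(4Dt)), with n_e·A the pore (flow) area.
Plume center vt = 0.975 × 5.18 = 5.0505 m, so the well at 5.44 m is 0.3895 m downgradient of the peak.
√(4πDt) = 1.362 m, giving peak height M/(n_e·A·√(4πDt)) = 0.339/(0.37 × 16.8 × 1.362) = 0.04004 kg/m³.
(x−vt)²/(4Dt) = (0.3895)²/(4 × 0.0285 × 5.18) = 0.2569; exp(−0.2569) = 0.7734.
C = 0.04004 × 0.7734 = 0.0310 kg/m³.

0.0310 kg/m³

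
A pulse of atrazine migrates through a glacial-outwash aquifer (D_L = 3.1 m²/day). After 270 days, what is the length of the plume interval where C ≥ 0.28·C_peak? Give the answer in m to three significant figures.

131 m

The plume is Gaussian with σ = √(2Dt) = √(2 × 3.1 × 270) = 40.91 m.
C/C_peak = exp(−Δx²/(2σ²)) = 0.28 ⇒ Δx = σ·√(−2 ln 0.28) = 40.91 × 1.596 = 65.29 m.
Width = 2Δx = 131 m.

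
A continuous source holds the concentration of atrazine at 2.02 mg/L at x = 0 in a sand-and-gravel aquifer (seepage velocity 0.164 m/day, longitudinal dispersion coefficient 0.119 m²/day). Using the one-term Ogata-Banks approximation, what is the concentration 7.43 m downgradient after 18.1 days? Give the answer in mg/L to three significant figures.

For a continuous step input, C/C₀ ≈ ½·erfc((x−vt)/(2√(Dt))).
vt = 0.164 × 18.1 = 2.9684 m and 2√(Dt) = 2√(0.119 × 18.1) = 2.935 m.
Argument (x−vt)/(2√(Dt)) = (7.43 − 2.9684)/2.935 = 1.520; ½·erfc(1.520) = 0.01579.
C = 2.02 × 0.01579 = 0.0319 mg/L.

0.0319 mg/L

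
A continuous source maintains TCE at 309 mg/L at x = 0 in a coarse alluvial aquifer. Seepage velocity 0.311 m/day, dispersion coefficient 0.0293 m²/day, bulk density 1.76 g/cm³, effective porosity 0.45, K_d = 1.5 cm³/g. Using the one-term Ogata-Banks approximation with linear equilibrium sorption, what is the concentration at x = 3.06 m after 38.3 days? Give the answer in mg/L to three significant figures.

Retardation factor R = 1 + ρ_b·K_d/n = 1 + 1.76 × 1.5/0.45 = 6.867.
Sorption retards both mechanisms: v_R = v/R = 0.04529 m/day, D_R = D/R = 0.004267 m²/day.
v_R·t = 0.04529 × 38.3 = 1.734607 m; 2√(D_R t) = 0.8085 m; argument = (3.06 − 1.734607)/0.8085 = 1.639.
C = C₀ × ½·erfc(1.639) = 309 × 0.01023 = 3.16 mg/L.

3.16 mg/L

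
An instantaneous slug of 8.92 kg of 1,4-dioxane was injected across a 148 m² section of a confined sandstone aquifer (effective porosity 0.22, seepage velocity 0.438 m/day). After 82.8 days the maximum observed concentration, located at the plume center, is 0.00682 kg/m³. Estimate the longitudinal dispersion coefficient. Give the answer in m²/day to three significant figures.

1.55 m²/day

At the plume center C_max = M/(n_e·A·√(4πDt)), so D = M²/(4πt·(n_e·A·C_max)²).
n_e·A·C_max = 0.22 × 148 × 0.00682 = 0.2221 kg/m.
D = 8.92²/(4π × 82.8 × 0.2221²) = 1.55 m²/day.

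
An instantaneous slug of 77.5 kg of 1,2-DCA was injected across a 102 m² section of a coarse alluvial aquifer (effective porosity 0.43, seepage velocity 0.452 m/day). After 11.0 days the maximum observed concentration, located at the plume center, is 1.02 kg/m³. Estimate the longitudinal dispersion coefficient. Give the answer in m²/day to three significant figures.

0.0217 m²/day

At the plume center C_max = M/(n_e·A·√(4πDt)), so D = M²/(4πt·(n_e·A·C_max)²).
n_e·A·C_max = 0.43 × 102 × 1.02 = 44.74 kg/m.
D = 77.5²/(4π × 11.0 × 44.74²) = 0.0217 m²/day.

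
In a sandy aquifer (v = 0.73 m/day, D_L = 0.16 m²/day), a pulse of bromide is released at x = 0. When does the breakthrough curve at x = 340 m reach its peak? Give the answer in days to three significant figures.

465 days

For the 1D instantaneous-source solution, setting ∂C/∂t = 0 at fixed x gives v²t² + 2Dt − x² = 0, so t = (√(D² + v²x²) − D)/v².
√(D² + v²x²) = √(0.16² + 0.73² × 340²) = 248.2; v² = 0.5329.
t = (248.2 − 0.16)/0.5329 = 465 days (vs. the pure-advection estimate x/v = 466 d).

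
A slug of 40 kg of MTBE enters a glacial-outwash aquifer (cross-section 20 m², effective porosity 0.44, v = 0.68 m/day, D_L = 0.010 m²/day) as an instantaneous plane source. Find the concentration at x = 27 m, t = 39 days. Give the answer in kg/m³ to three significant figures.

1.77 kg/m³

For an instantaneous plane source, C(x,t) = M/(n_e·A·√(4πDt)) · exp(−(x−vt)²/(4Dt)), with n_e·A the pore (flow) area.
Plume center vt = 0.68 × 39 = 26.52 m, so the well at 27 m is 0.48 m downgradient of the peak.
√(4πDt) = 2.214 m, giving peak height M/(n_e·A·√(4πDt)) = 40/(0.44 × 20 × 2.214) = 2.053 kg/m³.
(x−vt)²/(4Dt) = (0.48)²/(4 × 0.010 × 39) = 0.1477; exp(−0.1477) = 0.8627.
C = 2.053 × 0.8627 = 1.77 kg/m³.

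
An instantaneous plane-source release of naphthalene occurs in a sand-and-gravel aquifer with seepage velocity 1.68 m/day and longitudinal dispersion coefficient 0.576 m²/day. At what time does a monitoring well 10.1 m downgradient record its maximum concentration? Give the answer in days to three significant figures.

5.81 days

For the 1D instantaneous-source solution, setting ∂C/∂t = 0 at fixed x gives v²t² + 2Dt − x² = 0, so t = (√(D² + v²x²) − D)/v².
√(D² + v²x²) = √(0.576² + 1.68² × 10.1²) = 16.98; v² = 2.8224.
t = (16.98 − 0.576)/2.8224 = 5.81 days (vs. the pure-advection estimate x/v = 6.01 d).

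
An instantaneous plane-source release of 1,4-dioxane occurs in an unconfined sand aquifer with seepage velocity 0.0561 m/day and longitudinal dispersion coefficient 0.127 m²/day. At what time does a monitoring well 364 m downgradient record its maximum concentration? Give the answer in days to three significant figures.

6450 days

For the 1D instantaneous-source solution, setting ∂C/∂t = 0 at fixed x gives v²t² + 2Dt − x² = 0, so t = (√(D² + v²x²) − D)/v².
√(D² + v²x²) = √(0.127² + 0.0561² × 364²) = 20.42; v² = 0.00314721.
t = (20.42 − 0.127)/0.00314721 = 6450 days (vs. the pure-advection estimate x/v = 6490 d).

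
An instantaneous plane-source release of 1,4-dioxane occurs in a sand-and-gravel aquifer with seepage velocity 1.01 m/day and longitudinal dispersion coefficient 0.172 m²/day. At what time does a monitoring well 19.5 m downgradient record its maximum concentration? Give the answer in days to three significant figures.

For the 1D instantaneous-source solution, setting ∂C/∂t = 0 at fixed x gives v²t² + 2Dt − x² = 0, so t = (√(D² + v²x²) − D)/v².
√(D² + v²x²) = √(0.172² + 1.01² × 19.5²) = 19.70; v² = 1.0201.
t = (19.70 − 0.172)/1.0201 = 19.1 days (vs. the pure-advection estimate x/v = 19.3 d).

19.1 days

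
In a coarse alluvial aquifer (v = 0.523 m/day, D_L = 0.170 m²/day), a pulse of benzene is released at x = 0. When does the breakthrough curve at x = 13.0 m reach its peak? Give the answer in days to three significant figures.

For the 1D instantaneous-source solution, setting ∂C/∂t = 0 at fixed x gives v²t² + 2Dt − x² = 0, so t = (√(D² + v²x²) − D)/v².
√(D² + v²x²) = √(0.170² + 0.523² × 13.0²) = 6.801; v² = 0.273529.
t = (6.801 − 0.170)/0.273529 = 24.2 days (vs. the pure-advection estimate x/v = 24.9 d).

24.2 days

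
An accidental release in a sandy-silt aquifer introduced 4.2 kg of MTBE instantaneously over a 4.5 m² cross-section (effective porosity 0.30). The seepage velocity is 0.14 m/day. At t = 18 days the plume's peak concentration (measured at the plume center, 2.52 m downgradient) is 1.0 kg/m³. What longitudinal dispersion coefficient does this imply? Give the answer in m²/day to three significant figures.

At the plume center C_max = M/(n_e·A·√(4πDt)), so D = M²/(4πt·(n_e·A·C_max)²).
n_e·A·C_max = 0.30 × 4.5 × 1.0 = 1.350 kg/m.
D = 4.2²/(4π × 18 × 1.350²) = 0.0428 m²/day.

0.0428 m²/day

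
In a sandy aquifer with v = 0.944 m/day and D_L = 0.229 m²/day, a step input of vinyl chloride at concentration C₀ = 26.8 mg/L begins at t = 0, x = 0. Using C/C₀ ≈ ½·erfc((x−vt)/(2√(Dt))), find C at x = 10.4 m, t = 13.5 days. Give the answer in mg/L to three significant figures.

22.2 mg/L

For a continuous step input, C/C₀ ≈ ½·erfc((x−vt)/(2√(Dt))).
vt = 0.944 × 13.5 = 12.744 m and 2√(Dt) = 2√(0.229 × 13.5) = 3.517 m.
Argument (x−vt)/(2√(Dt)) = (10.4 − 12.744)/3.517 = -0.6665; ½·erfc(-0.6665) = 0.8271.
C = 26.8 × 0.8271 = 22.2 mg/L.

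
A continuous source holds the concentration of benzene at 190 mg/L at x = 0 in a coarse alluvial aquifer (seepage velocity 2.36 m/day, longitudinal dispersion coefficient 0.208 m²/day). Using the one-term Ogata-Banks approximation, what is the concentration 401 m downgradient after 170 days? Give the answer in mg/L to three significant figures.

For a continuous step input, C/C₀ ≈ ½·erfc((x−vt)/(2√(Dt))).
vt = 2.36 × 170 = 401.2 m and 2√(Dt) = 2√(0.208 × 170) = 11.89 m.
Argument (x−vt)/(2√(Dt)) = (401 − 401.2)/11.89 = -0.01682; ½·erfc(-0.01682) = 0.5095.
C = 190 × 0.5095 = 96.8 mg/L.

96.8 mg/L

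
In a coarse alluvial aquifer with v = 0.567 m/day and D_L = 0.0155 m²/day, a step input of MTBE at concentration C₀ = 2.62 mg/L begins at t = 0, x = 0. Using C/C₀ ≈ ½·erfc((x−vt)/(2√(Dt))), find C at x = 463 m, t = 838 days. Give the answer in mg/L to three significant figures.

2.60 mg/L

For a continuous step input, C/C₀ ≈ ½·erfc((x−vt)/(2√(Dt))).
vt = 0.567 × 838 = 475.146 m and 2√(Dt) = 2√(0.0155 × 838) = 7.208 m.
Argument (x−vt)/(2√(Dt)) = (463 − 475.146)/7.208 = -1.685; ½·erfc(-1.685) = 0.9914.
C = 2.62 × 0.9914 = 2.60 mg/L.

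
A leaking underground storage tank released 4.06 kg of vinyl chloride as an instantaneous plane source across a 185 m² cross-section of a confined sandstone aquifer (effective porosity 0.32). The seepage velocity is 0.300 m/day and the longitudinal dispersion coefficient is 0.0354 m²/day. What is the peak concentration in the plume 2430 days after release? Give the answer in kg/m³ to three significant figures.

0.00209 kg/m³

The peak of an instantaneous 1D plume sits at x = vt; there the Gaussian factor is 1 and C_max = M/(n_e·A·√(4πDt)), where n_e·A is the pore area the mass is dissolved in.
√(4πDt) = √(4π × 0.0354 × 2430) = 32.88 m, so C_max = 4.06/(0.32 × 185 × 32.88) = 0.00209 kg/m³.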